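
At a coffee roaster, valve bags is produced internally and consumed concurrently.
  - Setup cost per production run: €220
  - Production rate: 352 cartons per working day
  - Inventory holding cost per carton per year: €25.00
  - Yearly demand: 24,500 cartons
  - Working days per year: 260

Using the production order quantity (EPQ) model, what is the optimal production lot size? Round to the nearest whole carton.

d = 24,500/260 = 94.2308 cartons/day;  effective holding cost H(1 − d/p) = 25·(1 − 94.2308/352) = 18.30747
Q* = √(2DS / H_eff) = √(2·24,500·220 / 18.30747) ≈ 767.35

767 cartons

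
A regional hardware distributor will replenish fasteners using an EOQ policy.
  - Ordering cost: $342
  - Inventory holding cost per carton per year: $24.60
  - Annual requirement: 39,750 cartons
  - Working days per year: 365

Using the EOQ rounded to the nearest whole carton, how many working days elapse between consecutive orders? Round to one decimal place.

9.7 days

Q* = √(2·D·S / H) = √(2·39,750·342 / 24.6) = √1,105,243.9 ≈ 1,051.31 → Q = 1,051 cartons
Cycle time = (working days × Q)/D = (365 × 1,051) / 39,750 = 9.651 days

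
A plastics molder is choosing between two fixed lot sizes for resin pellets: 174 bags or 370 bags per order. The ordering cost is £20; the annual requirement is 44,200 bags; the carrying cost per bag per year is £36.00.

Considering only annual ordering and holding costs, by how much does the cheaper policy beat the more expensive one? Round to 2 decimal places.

£836.73

Annual cost at Q: ordering D·S/Q plus holding Q·H/2.
TC(174) = (44,200/174)×20 + (174/2)×36 = £8,212.46
TC(370) = (44,200/370)×20 + (370/2)×36 = £9,049.19
Cheaper: Q = 174.  Difference = £836.73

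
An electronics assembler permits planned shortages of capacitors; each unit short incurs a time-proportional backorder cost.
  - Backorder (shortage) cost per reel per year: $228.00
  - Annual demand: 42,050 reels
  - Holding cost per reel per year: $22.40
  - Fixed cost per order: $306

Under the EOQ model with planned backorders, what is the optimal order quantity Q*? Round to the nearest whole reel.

1,123 reels

Basic EOQ = √(2·42,050·306/22.4) = 1,071.852
Backorder adjustment √((H+b)/b) = √((22.4+228)/228) = 1.0480
Q* = 1,071.852 × 1.0480 ≈ 1,123.27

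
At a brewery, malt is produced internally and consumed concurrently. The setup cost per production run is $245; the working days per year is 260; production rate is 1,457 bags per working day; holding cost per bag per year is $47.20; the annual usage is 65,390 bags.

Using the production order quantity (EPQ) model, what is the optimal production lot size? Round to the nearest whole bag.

d = 65,390/260 = 251.5000 bags/day;  effective holding cost H(1 − d/p) = 47.2·(1 − 251.5000/1457) = 39.05257
Q* = √(2DS / H_eff) = √(2·65,390·245 / 39.05257) ≈ 905.79

906 bags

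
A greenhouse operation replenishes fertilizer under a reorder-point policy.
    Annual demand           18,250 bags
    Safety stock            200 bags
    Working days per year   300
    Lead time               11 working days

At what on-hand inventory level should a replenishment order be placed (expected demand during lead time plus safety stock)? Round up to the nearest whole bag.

870 bags

Daily demand d = 18,250 / 300 = 60.833 bags/day
Demand during lead time = 60.833 × 11 = 669.17
Reorder point = 669.17 + 200 = 869.17 → round up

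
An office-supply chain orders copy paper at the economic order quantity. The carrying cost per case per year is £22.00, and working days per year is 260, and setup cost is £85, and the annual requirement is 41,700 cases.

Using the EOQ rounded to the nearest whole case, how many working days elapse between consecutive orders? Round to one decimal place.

Optimal lot size Q* = (2 × 41,700 × £85 / £22)^½ ≈ 567.65 → Q = 568 cases
T = Q/D × 260 days = 568/41,700 × 260 = 3.541 days

3.5 days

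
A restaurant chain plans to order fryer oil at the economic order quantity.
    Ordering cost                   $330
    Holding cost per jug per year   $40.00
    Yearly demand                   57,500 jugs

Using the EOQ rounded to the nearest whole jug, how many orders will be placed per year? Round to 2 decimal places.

59.03 orders per year

EOQ = √(2DS/H) = √(2 × 57,500 × 330 / 40)
    = √(948,750.00) ≈ 974.04 → Q = 974
Orders per year = D/Q = 57,500 / 974 = 59.035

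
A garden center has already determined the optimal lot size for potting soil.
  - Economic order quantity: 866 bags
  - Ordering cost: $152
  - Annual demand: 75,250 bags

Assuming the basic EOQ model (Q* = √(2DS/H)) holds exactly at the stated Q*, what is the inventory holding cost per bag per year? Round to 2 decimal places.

$30.50

EOQ relation: Q² = 2DS/H, so rearrange for the unknown.
H = 2DS / Q² = 2 × 75,250 × 152 / 866² = 30.5031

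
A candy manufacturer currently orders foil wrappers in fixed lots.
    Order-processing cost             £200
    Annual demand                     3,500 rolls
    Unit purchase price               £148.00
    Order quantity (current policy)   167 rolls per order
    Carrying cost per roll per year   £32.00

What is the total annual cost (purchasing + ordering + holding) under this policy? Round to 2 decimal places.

£524,863.62

Ordering: D/Q × S = 3,500/167 × £200 = £4,191.62
Holding:  Q/2 × H = 167/2 × £32 = £2,672.00
Purchase cost = D·C = 3,500 × 148 = £518,000.00
Total = £4,191.62 + £2,672.00 + £518,000.00 = £524,863.62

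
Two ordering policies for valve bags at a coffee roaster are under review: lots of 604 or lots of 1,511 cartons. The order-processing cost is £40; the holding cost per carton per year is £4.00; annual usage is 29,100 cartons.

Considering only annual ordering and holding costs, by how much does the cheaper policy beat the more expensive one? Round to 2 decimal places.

£657.20

TC(Q) = (D/Q)S + (Q/2)H
TC(604) = (29,100/604)×40 + (604/2)×4 = £3,135.15
TC(1,511) = (29,100/1,511)×40 + (1,511/2)×4 = £3,792.35
|ΔTC| = |£3,135.15 − £3,792.35| = £657.20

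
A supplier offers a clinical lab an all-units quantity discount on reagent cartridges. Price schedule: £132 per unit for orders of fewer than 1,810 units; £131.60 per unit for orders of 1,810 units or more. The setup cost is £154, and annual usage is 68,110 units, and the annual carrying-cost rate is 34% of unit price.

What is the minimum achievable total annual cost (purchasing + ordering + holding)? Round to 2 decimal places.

H₁ = 34%×£132 = £44.8800;  H₂ = 34%×£131.60 = £44.7440
EOQ₁ = √(2×68,110×154/44.8800) = 683.68  (< 1,810, feasible at tier 1)
EOQ₂ = √(2×68,110×154/44.7440) = 684.72  (< 1,810 → use Q = 1,810 at tier-2 price)
TC(tier 1 (EOQ₁), Q≈683.7) = £9,021,203.66
TC(tier 2, Q≈1,810.0) = £9,009,564.31
Minimum at tier 2: £9,009,564.31

£9,009,564.31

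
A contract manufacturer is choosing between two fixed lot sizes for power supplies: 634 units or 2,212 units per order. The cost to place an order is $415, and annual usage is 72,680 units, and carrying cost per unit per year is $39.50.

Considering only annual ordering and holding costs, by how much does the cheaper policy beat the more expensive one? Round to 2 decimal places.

TC(Q) = (D/Q)S + (Q/2)H
TC(634) = (72,680/634)×415 + (634/2)×39.5 = $60,095.95
TC(2,212) = (72,680/2,212)×415 + (2,212/2)×39.5 = $57,322.71
|ΔTC| = |$60,095.95 − $57,322.71| = $2,773.23

$2,773.23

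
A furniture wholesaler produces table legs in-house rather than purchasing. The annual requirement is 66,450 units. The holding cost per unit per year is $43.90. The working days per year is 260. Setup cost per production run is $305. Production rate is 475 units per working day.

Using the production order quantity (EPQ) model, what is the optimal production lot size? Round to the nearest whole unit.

Daily demand d = 66,450/260 = 255.577; p = 475; 1 − d/p = 0.46194
EPQ = √(2DS / (H(1 − d/p)))
    = √(2 × 66,450 × 305 / (43.9 × 0.46194)) ≈ 1,413.79

1,414 units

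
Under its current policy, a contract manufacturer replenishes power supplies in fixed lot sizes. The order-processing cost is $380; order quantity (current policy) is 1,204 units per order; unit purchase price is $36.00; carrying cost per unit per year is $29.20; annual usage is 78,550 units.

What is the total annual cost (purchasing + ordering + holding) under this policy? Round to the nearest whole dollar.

Annual ordering cost = (D/Q)·S = (78,550/1,204) × 380 = $24,791.53
Annual holding cost  = (Q/2)·H = (1,204/2) × 29.2 = $17,578.40
Purchase cost = D·C = 78,550 × 36 = $2,827,800.00
Total = $24,791.53 + $17,578.40 + $2,827,800.00 = $2,870,169.93

$2,870,170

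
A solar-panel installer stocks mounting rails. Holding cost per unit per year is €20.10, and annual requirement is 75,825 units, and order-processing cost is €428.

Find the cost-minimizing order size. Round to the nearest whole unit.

1,797 units

Optimal lot size Q* = (2 × 75,825 × €428 / €20.1)^½ ≈ 1,796.99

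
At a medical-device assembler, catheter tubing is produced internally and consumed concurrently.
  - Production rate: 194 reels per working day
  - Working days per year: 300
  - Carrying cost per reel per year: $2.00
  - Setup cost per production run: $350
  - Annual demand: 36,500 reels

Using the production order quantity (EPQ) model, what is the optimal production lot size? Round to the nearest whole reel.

5,853 reels

d = 36,500/300 = 121.6667 reels/day;  effective holding cost H(1 − d/p) = 2·(1 − 121.6667/194) = 0.74570
Q* = √(2DS / H_eff) = √(2·36,500·350 / 0.74570) ≈ 5,853.45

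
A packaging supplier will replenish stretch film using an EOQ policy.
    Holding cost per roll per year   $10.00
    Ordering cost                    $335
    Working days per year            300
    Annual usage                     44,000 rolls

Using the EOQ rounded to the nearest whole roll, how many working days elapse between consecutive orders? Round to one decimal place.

Q* = √(2·D·S / H) = √(2·44,000·335 / 10) = √2,948,000.0 ≈ 1,716.97 → Q = 1,717 rolls
Days between orders = 300 / (D/Q) = 300 / 25.626 ≈ 11.707

11.7 days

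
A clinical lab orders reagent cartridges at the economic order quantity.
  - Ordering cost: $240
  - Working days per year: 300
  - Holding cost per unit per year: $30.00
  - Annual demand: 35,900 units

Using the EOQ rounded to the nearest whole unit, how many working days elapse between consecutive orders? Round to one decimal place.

2DS/H = 2·35,900·240/30 = 574,400.00
EOQ = √574,400.00 ≈ 757.89 → Q = 758 units
Days between orders = 300 / (D/Q) = 300 / 47.361 ≈ 6.334

6.3 days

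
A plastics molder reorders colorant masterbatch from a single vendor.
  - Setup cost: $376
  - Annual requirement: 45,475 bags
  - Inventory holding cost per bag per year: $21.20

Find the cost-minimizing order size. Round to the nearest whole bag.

2DS/H = 2·45,475·376/21.2 = 1,613,075.47
EOQ = √1,613,075.47 ≈ 1,270.07

1,270 bags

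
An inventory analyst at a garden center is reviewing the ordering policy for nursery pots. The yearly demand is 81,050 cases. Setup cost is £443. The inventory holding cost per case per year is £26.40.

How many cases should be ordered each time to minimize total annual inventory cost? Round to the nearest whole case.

1,649 cases

Optimal lot size Q* = (2 × 81,050 × £443 / £26.4)^½ ≈ 1,649.27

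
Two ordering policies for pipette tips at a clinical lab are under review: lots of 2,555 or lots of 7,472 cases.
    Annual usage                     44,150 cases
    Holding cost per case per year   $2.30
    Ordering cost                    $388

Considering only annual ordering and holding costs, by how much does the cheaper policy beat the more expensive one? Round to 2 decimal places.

$1,242.56

TC(Q) = (D/Q)S + (Q/2)H
TC(2,555) = (44,150/2,555)×388 + (2,555/2)×2.3 = $9,642.83
TC(7,472) = (44,150/7,472)×388 + (7,472/2)×2.3 = $10,885.39
Cheaper: Q = 2,555.  Difference = $1,242.56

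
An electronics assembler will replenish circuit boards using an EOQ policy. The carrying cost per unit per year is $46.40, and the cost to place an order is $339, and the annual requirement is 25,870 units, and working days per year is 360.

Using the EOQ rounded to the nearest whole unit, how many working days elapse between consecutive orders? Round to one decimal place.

8.6 days

EOQ = √(2DS/H) = √(2 × 25,870 × 339 / 46.4)
    = √(378,014.22) ≈ 614.83 → Q = 615 units
T = Q/D × 360 days = 615/25,870 × 360 = 8.558 days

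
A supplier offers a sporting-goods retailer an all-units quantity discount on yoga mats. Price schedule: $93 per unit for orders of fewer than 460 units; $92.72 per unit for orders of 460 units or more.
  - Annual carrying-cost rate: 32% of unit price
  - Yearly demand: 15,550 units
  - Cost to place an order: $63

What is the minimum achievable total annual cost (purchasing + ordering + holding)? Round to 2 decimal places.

H₁ = 32%×$93 = $29.7600;  H₂ = 32%×$92.72 = $29.6704
EOQ₁ = √(2×15,550×63/29.7600) = 256.59  (< 460, feasible at tier 1)
EOQ₂ = √(2×15,550×63/29.6704) = 256.97  (< 460 → use Q = 460 at tier-2 price)
TC(tier 1 (EOQ₁), Q≈256.6) = $1,453,786.02
TC(tier 2, Q≈460.0) = $1,450,749.87
Minimum at tier 2: $1,450,749.87

$1,450,749.87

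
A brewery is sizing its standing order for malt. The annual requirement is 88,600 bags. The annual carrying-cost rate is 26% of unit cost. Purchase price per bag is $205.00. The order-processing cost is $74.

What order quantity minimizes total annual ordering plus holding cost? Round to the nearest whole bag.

Carrying cost H = $205 × 26% = $53.3000/bag/yr
EOQ = √(2DS/H) = √(2 × 88,600 × 74 / 53.3)
    = √(246,018.76) ≈ 496.00

496 bags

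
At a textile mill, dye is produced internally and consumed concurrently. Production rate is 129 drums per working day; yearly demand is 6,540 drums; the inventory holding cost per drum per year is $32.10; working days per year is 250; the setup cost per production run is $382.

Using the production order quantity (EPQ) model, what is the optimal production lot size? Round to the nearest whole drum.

442 drums

Daily demand d = 6,540/250 = 26.160; p = 129; 1 − d/p = 0.79721
EPQ = √(2DS / (H(1 − d/p)))
    = √(2 × 6,540 × 382 / (32.1 × 0.79721)) ≈ 441.87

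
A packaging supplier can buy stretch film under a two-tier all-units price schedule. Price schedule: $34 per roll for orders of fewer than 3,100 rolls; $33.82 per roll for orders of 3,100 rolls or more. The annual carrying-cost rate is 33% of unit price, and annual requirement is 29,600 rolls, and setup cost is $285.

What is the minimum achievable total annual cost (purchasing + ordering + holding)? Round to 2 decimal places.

H₁ = 33%×$34 = $11.2200;  H₂ = 33%×$33.82 = $11.1606
EOQ₁ = √(2×29,600×285/11.2200) = 1,226.27  (< 3,100, feasible at tier 1)
EOQ₂ = √(2×29,600×285/11.1606) = 1,229.53  (< 3,100 → use Q = 3,100 at tier-2 price)
TC(tier 1 (EOQ₁), Q≈1,226.3) = $1,020,158.77
TC(tier 2, Q≈3,100.0) = $1,021,092.22
Minimum at tier 1 (EOQ₁): $1,020,158.77

$1,020,158.77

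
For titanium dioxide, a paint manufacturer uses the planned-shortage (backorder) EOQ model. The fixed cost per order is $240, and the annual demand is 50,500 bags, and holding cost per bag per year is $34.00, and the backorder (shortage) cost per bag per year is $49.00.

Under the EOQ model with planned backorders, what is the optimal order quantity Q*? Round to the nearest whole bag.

Basic EOQ = √(2·50,500·240/34) = 844.358
Backorder adjustment √((H+b)/b) = √((34+49)/49) = 1.3015
Q* = 844.358 × 1.3015 ≈ 1,098.92

1,099 bags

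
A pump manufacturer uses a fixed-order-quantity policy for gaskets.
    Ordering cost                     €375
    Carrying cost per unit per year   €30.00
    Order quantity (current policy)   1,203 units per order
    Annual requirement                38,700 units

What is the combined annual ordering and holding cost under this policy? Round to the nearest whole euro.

€30,109

Orders/yr = 38,700/1,203 = 32.170; ordering cost = 32.170 × €375 = €12,063.59
Average inventory = 1,203/2 = 601.5; holding cost = 601.5 × €30 = €18,045.00
Total = €12,063.59 + €18,045.00 = €30,108.59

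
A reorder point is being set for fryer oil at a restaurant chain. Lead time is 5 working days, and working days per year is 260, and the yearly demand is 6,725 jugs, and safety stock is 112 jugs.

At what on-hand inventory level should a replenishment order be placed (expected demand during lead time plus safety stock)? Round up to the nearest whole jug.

242 jugs

Daily demand d = 6,725 / 260 = 25.865 jugs/day
Demand during lead time = 25.865 × 5 = 129.33
Reorder point = 129.33 + 112 = 241.33 → round up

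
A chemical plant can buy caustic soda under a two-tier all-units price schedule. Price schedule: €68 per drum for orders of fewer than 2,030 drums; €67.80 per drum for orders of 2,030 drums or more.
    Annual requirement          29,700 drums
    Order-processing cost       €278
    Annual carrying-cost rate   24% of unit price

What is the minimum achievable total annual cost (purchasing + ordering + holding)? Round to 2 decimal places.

H₁ = 24%×€68 = €16.3200;  H₂ = 24%×€67.80 = €16.2720
EOQ₁ = √(2×29,700×278/16.3200) = 1,005.90  (< 2,030, feasible at tier 1)
EOQ₂ = √(2×29,700×278/16.2720) = 1,007.38  (< 2,030 → use Q = 2,030 at tier-2 price)
TC(tier 1 (EOQ₁), Q≈1,005.9) = €2,036,016.32
TC(tier 2, Q≈2,030.0) = €2,034,243.37
Minimum at tier 2: €2,034,243.37

€2,034,243.37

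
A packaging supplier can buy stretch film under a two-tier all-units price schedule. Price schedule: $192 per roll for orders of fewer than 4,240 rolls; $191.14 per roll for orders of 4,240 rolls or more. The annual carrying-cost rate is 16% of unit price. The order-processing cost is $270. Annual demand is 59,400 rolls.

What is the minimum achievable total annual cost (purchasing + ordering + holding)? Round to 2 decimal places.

$11,422,333.24

H₁ = 16%×$192 = $30.7200;  H₂ = 16%×$191.14 = $30.5824
EOQ₁ = √(2×59,400×270/30.7200) = 1,021.83  (< 4,240, feasible at tier 1)
EOQ₂ = √(2×59,400×270/30.5824) = 1,024.13  (< 4,240 → use Q = 4,240 at tier-2 price)
TC(tier 1 (EOQ₁), Q≈1,021.8) = $11,436,190.68
TC(tier 2, Q≈4,240.0) = $11,422,333.24
Minimum at tier 2: $11,422,333.24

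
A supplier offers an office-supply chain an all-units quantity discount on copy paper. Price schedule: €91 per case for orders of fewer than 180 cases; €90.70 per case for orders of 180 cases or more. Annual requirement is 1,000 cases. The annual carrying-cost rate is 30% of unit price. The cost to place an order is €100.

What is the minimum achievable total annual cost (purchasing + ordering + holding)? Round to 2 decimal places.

H₁ = 30%×€91 = €27.3000;  H₂ = 30%×€90.70 = €27.2100
EOQ₁ = √(2×1,000×100/27.3000) = 85.59  (< 180, feasible at tier 1)
EOQ₂ = √(2×1,000×100/27.2100) = 85.73  (< 180 → use Q = 180 at tier-2 price)
TC(tier 1 (EOQ₁), Q≈85.6) = €93,336.66
TC(tier 2, Q≈180.0) = €93,704.46
Minimum at tier 1 (EOQ₁): €93,336.66

€93,336.66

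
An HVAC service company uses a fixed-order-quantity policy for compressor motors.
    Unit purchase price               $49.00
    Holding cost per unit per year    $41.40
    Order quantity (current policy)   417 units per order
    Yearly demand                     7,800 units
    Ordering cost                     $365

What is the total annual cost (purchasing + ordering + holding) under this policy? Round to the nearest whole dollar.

Orders/yr = 7,800/417 = 18.705; ordering cost = 18.705 × $365 = $6,827.34
Average inventory = 417/2 = 208.5; holding cost = 208.5 × $41.4 = $8,631.90
Purchase cost = D·C = 7,800 × 49 = $382,200.00
Total = $6,827.34 + $8,631.90 + $382,200.00 = $397,659.24

$397,659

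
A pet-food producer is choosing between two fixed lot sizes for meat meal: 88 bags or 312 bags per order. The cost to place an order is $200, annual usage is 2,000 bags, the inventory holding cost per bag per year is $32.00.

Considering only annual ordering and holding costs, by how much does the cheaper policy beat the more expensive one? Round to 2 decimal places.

$320.60

TC(Q) = (D/Q)S + (Q/2)H
TC(88) = (2,000/88)×200 + (88/2)×32 = $5,953.45
TC(312) = (2,000/312)×200 + (312/2)×32 = $6,274.05
Lots of 88 are cheaper by $320.60.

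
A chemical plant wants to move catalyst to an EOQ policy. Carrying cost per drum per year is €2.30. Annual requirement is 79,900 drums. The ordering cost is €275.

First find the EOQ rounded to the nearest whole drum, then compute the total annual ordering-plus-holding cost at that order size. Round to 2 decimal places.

€10,053.53

EOQ = √(2DS/H) = √(2 × 79,900 × 275 / 2.3)
    = √(19,106,521.74) ≈ 4,371.10 → Q = 4,371 drums
Ordering: D/Q × S = 79,900/4,371 × €275 = €5,026.88
Holding:  Q/2 × H = 4,371/2 × €2.3 = €5,026.65
Total = €5,026.88 + €5,026.65 = €10,053.53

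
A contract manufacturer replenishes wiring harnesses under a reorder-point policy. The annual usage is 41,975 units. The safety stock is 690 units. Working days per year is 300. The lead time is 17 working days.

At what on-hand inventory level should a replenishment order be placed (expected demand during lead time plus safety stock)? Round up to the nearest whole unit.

Daily demand d = 41,975 / 300 = 139.917 units/day
Demand during lead time = 139.917 × 17 = 2,378.58
Reorder point = 2,378.58 + 690 = 3,068.58 → round up

3,069 units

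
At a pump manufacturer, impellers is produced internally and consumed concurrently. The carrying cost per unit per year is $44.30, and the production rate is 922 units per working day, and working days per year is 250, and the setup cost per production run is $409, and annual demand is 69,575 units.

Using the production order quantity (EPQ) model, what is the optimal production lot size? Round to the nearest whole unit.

d = 69,575/250 = 278.3000 units/day;  effective holding cost H(1 − d/p) = 44.3·(1 − 278.3000/922) = 30.92832
Q* = √(2DS / H_eff) = √(2·69,575·409 / 30.92832) ≈ 1,356.52

1,357 units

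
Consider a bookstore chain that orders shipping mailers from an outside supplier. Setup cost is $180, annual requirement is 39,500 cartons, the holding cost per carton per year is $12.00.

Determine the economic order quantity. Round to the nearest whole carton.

1,089 cartons

Q* = √(2·D·S / H) = √(2·39,500·180 / 12) = √1,185,000.0 ≈ 1,088.58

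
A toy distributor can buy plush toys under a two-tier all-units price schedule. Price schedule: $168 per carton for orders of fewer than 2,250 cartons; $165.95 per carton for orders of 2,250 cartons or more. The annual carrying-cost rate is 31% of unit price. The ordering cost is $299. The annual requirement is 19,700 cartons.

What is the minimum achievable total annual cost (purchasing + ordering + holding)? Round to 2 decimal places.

$3,329,707.97

H₁ = 31%×$168 = $52.0800;  H₂ = 31%×$165.95 = $51.4445
EOQ₁ = √(2×19,700×299/52.0800) = 475.61  (< 2,250, feasible at tier 1)
EOQ₂ = √(2×19,700×299/51.4445) = 478.54  (< 2,250 → use Q = 2,250 at tier-2 price)
TC(tier 1 (EOQ₁), Q≈475.6) = $3,334,369.61
TC(tier 2, Q≈2,250.0) = $3,329,707.97
Minimum at tier 2: $3,329,707.97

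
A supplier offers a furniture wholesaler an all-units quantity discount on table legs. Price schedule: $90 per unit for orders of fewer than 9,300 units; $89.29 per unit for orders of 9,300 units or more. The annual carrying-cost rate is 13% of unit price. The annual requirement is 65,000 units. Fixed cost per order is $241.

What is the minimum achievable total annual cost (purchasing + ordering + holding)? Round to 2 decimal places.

$5,859,510.21

H₁ = 13%×$90 = $11.7000;  H₂ = 13%×$89.29 = $11.6077
EOQ₁ = √(2×65,000×241/11.7000) = 1,636.39  (< 9,300, feasible at tier 1)
EOQ₂ = √(2×65,000×241/11.6077) = 1,642.88  (< 9,300 → use Q = 9,300 at tier-2 price)
TC(tier 1 (EOQ₁), Q≈1,636.4) = $5,869,145.78
TC(tier 2, Q≈9,300.0) = $5,859,510.21
Minimum at tier 2: $5,859,510.21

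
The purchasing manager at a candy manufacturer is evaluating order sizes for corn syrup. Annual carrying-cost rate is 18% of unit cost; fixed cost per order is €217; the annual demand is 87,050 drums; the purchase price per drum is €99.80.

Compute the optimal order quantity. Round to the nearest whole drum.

H = i·C = 0.18 × €99.8 = €17.9640 per drum-year
Q* = √(2·D·S / H) = √(2·87,050·217 / 17.964) = √2,103,078.4 ≈ 1,450.20

1,450 drums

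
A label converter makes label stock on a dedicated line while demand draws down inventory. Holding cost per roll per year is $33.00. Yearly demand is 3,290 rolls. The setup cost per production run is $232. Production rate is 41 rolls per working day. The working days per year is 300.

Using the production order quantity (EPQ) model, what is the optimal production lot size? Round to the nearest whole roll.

251 rolls

d = 3,290/300 = 10.9667 rolls/day;  effective holding cost H(1 − d/p) = 33·(1 − 10.9667/41) = 24.17317
Q* = √(2DS / H_eff) = √(2·3,290·232 / 24.17317) ≈ 251.30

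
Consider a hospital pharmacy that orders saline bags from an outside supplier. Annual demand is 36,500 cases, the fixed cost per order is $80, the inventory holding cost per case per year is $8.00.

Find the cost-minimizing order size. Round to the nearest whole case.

854 cases

Optimal lot size Q* = (2 × 36,500 × $80 / $8)^½ ≈ 854.40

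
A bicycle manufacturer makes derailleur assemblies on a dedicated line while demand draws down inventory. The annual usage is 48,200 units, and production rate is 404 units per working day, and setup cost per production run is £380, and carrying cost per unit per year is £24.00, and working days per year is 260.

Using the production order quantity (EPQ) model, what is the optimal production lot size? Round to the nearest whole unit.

1,679 units

Daily demand d = 48,200/260 = 185.385; p = 404; 1 − d/p = 0.54113
EPQ = √(2DS / (H(1 − d/p)))
    = √(2 × 48,200 × 380 / (24 × 0.54113)) ≈ 1,679.48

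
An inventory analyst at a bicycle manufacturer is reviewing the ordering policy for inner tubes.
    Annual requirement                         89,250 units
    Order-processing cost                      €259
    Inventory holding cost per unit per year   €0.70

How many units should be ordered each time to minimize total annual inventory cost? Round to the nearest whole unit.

8,127 units

EOQ = √(2DS/H) = √(2 × 89,250 × 259 / 0.7)
    = √(66,045,000.00) ≈ 8,126.81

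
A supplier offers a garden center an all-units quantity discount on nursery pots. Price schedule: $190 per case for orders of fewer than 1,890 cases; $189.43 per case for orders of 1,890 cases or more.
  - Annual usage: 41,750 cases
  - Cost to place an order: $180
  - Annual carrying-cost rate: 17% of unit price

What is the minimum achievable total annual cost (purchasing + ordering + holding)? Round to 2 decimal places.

$7,943,110.62

H₁ = 17%×$190 = $32.3000;  H₂ = 17%×$189.43 = $32.2031
EOQ₁ = √(2×41,750×180/32.3000) = 682.15  (< 1,890, feasible at tier 1)
EOQ₂ = √(2×41,750×180/32.2031) = 683.17  (< 1,890 → use Q = 1,890 at tier-2 price)
TC(tier 1 (EOQ₁), Q≈682.1) = $7,954,533.36
TC(tier 2, Q≈1,890.0) = $7,943,110.62
Minimum at tier 2: $7,943,110.62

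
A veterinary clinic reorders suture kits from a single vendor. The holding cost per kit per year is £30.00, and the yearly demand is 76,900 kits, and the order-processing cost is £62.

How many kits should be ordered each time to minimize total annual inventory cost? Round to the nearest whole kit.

EOQ = √(2DS/H) = √(2 × 76,900 × 62 / 30)
    = √(317,853.33) ≈ 563.78

564 kits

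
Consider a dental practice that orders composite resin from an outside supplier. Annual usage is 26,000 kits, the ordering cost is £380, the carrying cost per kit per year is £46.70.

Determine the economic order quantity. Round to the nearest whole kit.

EOQ = √(2DS/H) = √(2 × 26,000 × 380 / 46.7)
    = √(423,126.34) ≈ 650.48

650 kits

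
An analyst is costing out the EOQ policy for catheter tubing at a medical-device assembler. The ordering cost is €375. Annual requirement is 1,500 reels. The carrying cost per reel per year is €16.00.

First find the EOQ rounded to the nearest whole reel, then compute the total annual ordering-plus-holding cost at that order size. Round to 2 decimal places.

€4,242.64

2DS/H = 2·1,500·375/16 = 70,312.50
EOQ = √70,312.50 ≈ 265.17 → Q = 265 reels
Annual ordering cost = (D/Q)·S = (1,500/265) × 375 = €2,122.64
Annual holding cost  = (Q/2)·H = (265/2) × 16 = €2,120.00
Total = €2,122.64 + €2,120.00 = €4,242.64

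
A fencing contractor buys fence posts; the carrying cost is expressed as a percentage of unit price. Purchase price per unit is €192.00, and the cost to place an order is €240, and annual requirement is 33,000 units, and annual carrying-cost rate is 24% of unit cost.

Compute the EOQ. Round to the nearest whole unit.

586 units

H = i·C = 0.24 × €192 = €46.0800 per unit-year
EOQ = √(2DS/H) = √(2 × 33,000 × 240 / 46.08)
    = √(343,750.00) ≈ 586.30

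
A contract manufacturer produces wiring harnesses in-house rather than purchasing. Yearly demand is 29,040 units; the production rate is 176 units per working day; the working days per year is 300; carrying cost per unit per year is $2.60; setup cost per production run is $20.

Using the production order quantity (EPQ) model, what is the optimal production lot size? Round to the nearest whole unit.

996 units

Daily demand d = 29,040/300 = 96.800; p = 176; 1 − d/p = 0.45000
EPQ = √(2DS / (H(1 − d/p)))
    = √(2 × 29,040 × 20 / (2.6 × 0.45000)) ≈ 996.40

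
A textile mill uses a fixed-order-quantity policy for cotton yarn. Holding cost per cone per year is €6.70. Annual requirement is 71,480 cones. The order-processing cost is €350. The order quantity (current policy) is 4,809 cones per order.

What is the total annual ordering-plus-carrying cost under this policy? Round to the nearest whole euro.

Ordering: D/Q × S = 71,480/4,809 × €350 = €5,202.33
Holding:  Q/2 × H = 4,809/2 × €6.7 = €16,110.15
Total = €5,202.33 + €16,110.15 = €21,312.48

€21,312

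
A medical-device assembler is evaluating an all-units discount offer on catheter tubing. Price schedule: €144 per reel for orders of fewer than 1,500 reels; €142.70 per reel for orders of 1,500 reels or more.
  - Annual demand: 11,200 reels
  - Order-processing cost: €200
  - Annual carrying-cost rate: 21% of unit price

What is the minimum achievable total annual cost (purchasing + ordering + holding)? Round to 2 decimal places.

€1,622,208.58

H₁ = 21%×€144 = €30.2400;  H₂ = 21%×€142.70 = €29.9670
EOQ₁ = √(2×11,200×200/30.2400) = 384.90  (< 1,500, feasible at tier 1)
EOQ₂ = √(2×11,200×200/29.9670) = 386.65  (< 1,500 → use Q = 1,500 at tier-2 price)
TC(tier 1 (EOQ₁), Q≈384.9) = €1,624,439.38
TC(tier 2, Q≈1,500.0) = €1,622,208.58
Minimum at tier 2: €1,622,208.58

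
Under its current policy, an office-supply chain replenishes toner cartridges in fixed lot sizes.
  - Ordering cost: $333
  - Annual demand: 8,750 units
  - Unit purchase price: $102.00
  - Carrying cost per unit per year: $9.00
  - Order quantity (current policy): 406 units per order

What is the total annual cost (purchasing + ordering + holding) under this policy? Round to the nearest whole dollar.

$901,504

Annual ordering cost = (D/Q)·S = (8,750/406) × 333 = $7,176.72
Annual holding cost  = (Q/2)·H = (406/2) × 9 = $1,827.00
Purchase cost = D·C = 8,750 × 102 = $892,500.00
Total = $7,176.72 + $1,827.00 + $892,500.00 = $901,503.72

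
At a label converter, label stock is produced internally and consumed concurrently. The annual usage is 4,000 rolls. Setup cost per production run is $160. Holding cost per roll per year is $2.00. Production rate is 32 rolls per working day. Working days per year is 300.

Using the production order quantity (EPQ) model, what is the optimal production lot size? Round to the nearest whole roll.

1,047 rolls

d = 4,000/300 = 13.3333 rolls/day;  effective holding cost H(1 − d/p) = 2·(1 − 13.3333/32) = 1.16667
Q* = √(2DS / H_eff) = √(2·4,000·160 / 1.16667) ≈ 1,047.45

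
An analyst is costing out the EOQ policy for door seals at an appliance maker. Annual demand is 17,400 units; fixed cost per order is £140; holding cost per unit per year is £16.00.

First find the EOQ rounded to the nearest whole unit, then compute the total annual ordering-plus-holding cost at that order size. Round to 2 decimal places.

£8,829.04

EOQ = √(2DS/H) = √(2 × 17,400 × 140 / 16)
    = √(304,500.00) ≈ 551.82 → Q = 552 units
Orders/yr = 17,400/552 = 31.522; ordering cost = 31.522 × £140 = £4,413.04
Average inventory = 552/2 = 276; holding cost = 276 × £16 = £4,416.00
Total = £4,413.04 + £4,416.00 = £8,829.04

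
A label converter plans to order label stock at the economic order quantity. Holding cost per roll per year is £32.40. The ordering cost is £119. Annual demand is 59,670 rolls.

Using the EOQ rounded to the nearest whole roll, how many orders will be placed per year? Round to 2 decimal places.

EOQ = √(2DS/H) = √(2 × 59,670 × 119 / 32.4)
    = √(438,316.67) ≈ 662.05 → Q = 662
Orders per year = D/Q = 59,670 / 662 = 90.136

90.14 orders per year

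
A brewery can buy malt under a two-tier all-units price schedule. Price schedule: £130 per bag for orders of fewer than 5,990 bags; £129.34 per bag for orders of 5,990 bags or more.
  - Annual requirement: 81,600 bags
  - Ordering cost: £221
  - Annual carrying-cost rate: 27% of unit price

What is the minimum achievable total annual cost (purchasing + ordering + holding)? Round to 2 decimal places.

£10,643,580.31

H₁ = 27%×£130 = £35.1000;  H₂ = 27%×£129.34 = £34.9218
EOQ₁ = √(2×81,600×221/35.1000) = 1,013.68  (< 5,990, feasible at tier 1)
EOQ₂ = √(2×81,600×221/34.9218) = 1,016.27  (< 5,990 → use Q = 5,990 at tier-2 price)
TC(tier 1 (EOQ₁), Q≈1,013.7) = £10,643,580.31
TC(tier 2, Q≈5,990.0) = £10,661,745.41
Minimum at tier 1 (EOQ₁): £10,643,580.31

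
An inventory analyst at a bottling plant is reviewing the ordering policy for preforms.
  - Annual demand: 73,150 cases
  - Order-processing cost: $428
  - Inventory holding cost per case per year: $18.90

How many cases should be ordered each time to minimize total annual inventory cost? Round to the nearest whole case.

2DS/H = 2·73,150·428/18.9 = 3,313,037.04
EOQ = √3,313,037.04 ≈ 1,820.18

1,820 cases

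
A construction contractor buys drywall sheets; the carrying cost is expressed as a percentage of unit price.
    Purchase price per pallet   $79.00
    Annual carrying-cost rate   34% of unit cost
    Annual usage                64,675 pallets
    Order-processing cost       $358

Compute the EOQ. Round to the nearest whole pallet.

Carrying cost H = $79 × 34% = $26.8600/pallet/yr
Q* = √(2·D·S / H) = √(2·64,675·358 / 26.86) = √1,724,024.6 ≈ 1,313.02

1,313 pallets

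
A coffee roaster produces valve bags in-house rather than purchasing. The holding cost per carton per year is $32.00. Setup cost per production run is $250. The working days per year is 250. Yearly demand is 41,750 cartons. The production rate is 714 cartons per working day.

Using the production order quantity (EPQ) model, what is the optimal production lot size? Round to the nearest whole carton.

Daily demand d = 41,750/250 = 167.000; p = 714; 1 − d/p = 0.76611
EPQ = √(2DS / (H(1 − d/p)))
    = √(2 × 41,750 × 250 / (32 × 0.76611)) ≈ 922.77

923 cartons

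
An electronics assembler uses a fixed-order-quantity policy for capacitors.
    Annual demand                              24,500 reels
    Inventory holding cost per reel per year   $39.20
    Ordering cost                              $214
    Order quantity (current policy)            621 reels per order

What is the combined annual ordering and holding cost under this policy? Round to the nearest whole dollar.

Ordering: D/Q × S = 24,500/621 × $214 = $8,442.83
Holding:  Q/2 × H = 621/2 × $39.2 = $12,171.60
Total = $8,442.83 + $12,171.60 = $20,614.43

$20,614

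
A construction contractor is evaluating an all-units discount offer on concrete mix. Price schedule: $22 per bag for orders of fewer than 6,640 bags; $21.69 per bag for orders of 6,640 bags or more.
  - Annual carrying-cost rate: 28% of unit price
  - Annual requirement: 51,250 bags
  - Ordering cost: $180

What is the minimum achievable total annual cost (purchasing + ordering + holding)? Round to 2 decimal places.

$1,133,164.83

H₁ = 28%×$22 = $6.1600;  H₂ = 28%×$21.69 = $6.0732
EOQ₁ = √(2×51,250×180/6.1600) = 1,730.64  (< 6,640, feasible at tier 1)
EOQ₂ = √(2×51,250×180/6.0732) = 1,742.97  (< 6,640 → use Q = 6,640 at tier-2 price)
TC(tier 1 (EOQ₁), Q≈1,730.6) = $1,138,160.77
TC(tier 2, Q≈6,640.0) = $1,133,164.83
Minimum at tier 2: $1,133,164.83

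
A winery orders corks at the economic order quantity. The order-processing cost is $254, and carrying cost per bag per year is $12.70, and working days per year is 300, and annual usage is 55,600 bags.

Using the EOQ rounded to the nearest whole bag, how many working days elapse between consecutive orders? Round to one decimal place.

Q* = √(2·D·S / H) = √(2·55,600·254 / 12.7) = √2,224,000.0 ≈ 1,491.31 → Q = 1,491 bags
Days between orders = 300 / (D/Q) = 300 / 37.290 ≈ 8.045

8.0 days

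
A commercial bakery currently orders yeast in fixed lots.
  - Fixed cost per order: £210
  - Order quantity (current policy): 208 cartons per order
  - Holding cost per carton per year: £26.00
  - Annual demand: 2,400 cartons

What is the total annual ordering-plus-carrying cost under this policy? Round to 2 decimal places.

£5,127.08

Orders/yr = 2,400/208 = 11.538; ordering cost = 11.538 × £210 = £2,423.08
Average inventory = 208/2 = 104; holding cost = 104 × £26 = £2,704.00
Total = £2,423.08 + £2,704.00 = £5,127.08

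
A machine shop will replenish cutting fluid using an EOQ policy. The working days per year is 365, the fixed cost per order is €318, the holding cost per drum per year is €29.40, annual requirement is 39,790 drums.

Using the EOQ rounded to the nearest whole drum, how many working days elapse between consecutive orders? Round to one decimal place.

8.5 days

Q* = √(2·D·S / H) = √(2·39,790·318 / 29.4) = √860,763.3 ≈ 927.77 → Q = 928 drums
T = Q/D × 365 days = 928/39,790 × 365 = 8.513 days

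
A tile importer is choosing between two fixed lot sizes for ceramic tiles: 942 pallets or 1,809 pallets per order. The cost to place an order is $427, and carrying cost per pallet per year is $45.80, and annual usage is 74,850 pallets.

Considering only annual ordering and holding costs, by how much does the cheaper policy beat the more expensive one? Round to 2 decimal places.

TC(Q) = (D/Q)S + (Q/2)H
TC(942) = (74,850/942)×427 + (942/2)×45.8 = $55,500.62
TC(1,809) = (74,850/1,809)×427 + (1,809/2)×45.8 = $59,093.84
Lots of 942 are cheaper by $3,593.22.

$3,593.22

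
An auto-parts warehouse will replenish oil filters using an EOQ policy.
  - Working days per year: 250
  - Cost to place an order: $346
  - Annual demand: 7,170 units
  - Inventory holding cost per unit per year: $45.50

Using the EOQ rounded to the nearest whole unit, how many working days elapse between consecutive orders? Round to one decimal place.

11.5 days

2DS/H = 2·7,170·346/45.5 = 109,047.03
EOQ = √109,047.03 ≈ 330.22 → Q = 330 units
Days between orders = 250 / (D/Q) = 250 / 21.727 ≈ 11.506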